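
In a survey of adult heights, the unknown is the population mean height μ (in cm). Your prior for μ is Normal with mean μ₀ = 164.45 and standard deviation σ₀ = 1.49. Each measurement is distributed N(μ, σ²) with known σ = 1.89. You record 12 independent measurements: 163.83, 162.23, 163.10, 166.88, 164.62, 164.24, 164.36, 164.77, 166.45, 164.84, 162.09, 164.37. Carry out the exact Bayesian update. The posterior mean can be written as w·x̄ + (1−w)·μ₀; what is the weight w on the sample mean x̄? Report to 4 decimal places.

For Normal data with known variance σ², a Normal(μ₀, σ₀²) prior on μ is conjugate. Posterior precision = 1/σ₀² + n/σ²; posterior mean is the precision-weighted average of μ₀ and x̄.
σ₀² = 1.49² = 2.2201, σ² = 1.89² = 3.5721. Prior precision 1/σ₀² = 1/2.2201; data precision n/σ² = 12/3.5721.
w = (n/σ²)/(1/σ₀² + n/σ²) = n·σ₀²/(σ² + n·σ₀²) = 12·2.2201/(3.5721 + 12·2.2201) = 26.6412/30.2133 = 0.8818.

0.8818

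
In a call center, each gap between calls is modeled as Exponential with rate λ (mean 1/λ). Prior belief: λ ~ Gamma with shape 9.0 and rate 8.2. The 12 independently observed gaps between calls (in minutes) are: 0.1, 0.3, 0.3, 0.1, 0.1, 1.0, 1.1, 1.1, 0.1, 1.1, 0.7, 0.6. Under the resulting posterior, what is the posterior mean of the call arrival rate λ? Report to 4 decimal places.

With a Gamma(shape α, rate β) prior on the exponential rate λ, the posterior after n observations with total T = Σxᵢ is Gamma(α+n, β+T).
Sum of observations T = 6.6 minutes; n = 12.
Posterior: Gamma(9.0+12, 8.2+6.6) = Gamma(21.0, 14.8).
Posterior mean of λ = α/β = 21.0/14.8 = 1.4189.

1.4189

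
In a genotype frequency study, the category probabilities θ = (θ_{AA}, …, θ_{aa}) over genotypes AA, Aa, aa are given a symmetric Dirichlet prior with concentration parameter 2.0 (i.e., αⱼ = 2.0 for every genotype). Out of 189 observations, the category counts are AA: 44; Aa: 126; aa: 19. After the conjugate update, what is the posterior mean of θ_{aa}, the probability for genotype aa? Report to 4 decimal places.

0.1077

The Dirichlet prior is conjugate to the Multinomial likelihood: each posterior αⱼ = prior αⱼ + observed count nⱼ.
Posterior concentration: (46.0, 128.0, 21.0), total = 195.0.
E[θ_{aa}|data] = α_{aa}/Σα = 21.0/195.0 = 0.1077.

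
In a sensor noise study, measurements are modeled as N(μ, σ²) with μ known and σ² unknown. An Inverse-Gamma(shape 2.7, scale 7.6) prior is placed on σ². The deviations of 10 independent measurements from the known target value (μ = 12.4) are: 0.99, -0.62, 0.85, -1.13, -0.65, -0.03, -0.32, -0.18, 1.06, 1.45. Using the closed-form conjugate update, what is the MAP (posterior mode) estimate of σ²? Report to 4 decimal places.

With known mean μ and an Inverse-Gamma(α, β) prior on σ², the Normal likelihood is conjugate: posterior is Inv-Gamma(α + n/2, β + Σ(xᵢ−μ)²/2).
Σ(xᵢ−μ)² = (0.99)² + (-0.62)² + (0.85)² + (-1.13)² + (-0.65)² + (-0.03)² + (-0.32)² + (-0.18)² + (1.06)² + (1.45)² = 7.1482.
Posterior: Inv-Gamma(2.7 + 10/2, 7.6 + 7.1482/2) = Inv-Gamma(7.70, 11.17410).
Mode = β/(α+1) = 11.17410/8.70 = 1.2844.

1.2844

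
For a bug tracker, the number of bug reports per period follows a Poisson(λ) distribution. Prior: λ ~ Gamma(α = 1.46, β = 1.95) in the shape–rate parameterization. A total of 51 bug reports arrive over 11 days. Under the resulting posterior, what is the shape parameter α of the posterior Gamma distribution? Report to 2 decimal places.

52.46

With a Gamma(shape α, rate β) prior, the Poisson likelihood is conjugate: the posterior is Gamma(α + ΣXᵢ, β + n).
Posterior: Gamma(α+S, β+n) = Gamma(1.46+51, 1.95+11) = Gamma(52.46, 12.95).
Posterior α = 52.46.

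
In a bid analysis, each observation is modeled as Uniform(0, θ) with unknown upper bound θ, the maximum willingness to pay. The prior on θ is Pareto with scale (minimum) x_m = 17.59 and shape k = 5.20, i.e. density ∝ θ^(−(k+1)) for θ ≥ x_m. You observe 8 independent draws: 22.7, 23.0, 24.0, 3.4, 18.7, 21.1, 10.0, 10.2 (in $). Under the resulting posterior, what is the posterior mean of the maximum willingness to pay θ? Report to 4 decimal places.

25.9672

A Pareto(scale x_m, shape k) prior on the upper bound θ of Uniform(0, θ) is conjugate: posterior is Pareto(max(x_m, max xᵢ), k + n).
Sample maximum = 24.0; prior scale x_m = 17.59 → posterior scale = max = 24.00.
Posterior shape = 5.20 + 8 = 13.20.
E[θ|data] = k·x_m/(k−1) = 13.20·24.00/12.20 = 25.9672.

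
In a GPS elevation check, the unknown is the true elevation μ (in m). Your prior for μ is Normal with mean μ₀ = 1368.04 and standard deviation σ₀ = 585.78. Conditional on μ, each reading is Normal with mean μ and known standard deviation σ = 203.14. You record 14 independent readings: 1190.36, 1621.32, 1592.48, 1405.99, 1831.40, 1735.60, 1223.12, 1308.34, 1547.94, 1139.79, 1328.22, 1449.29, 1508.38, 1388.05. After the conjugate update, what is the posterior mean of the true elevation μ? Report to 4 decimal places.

For Normal data with known variance σ², a Normal(μ₀, σ₀²) prior on μ is conjugate. Posterior precision = 1/σ₀² + n/σ²; posterior mean is the precision-weighted average of μ₀ and x̄.
Σxᵢ = 1190.36 + 1621.32 + 1592.48 + 1405.99 + 1831.40 + 1735.60 + 1223.12 + 1308.34 + 1547.94 + 1139.79 + 1328.22 + 1449.29 + 1508.38 + 1388.05 = 20270.28, so n·x̄ = 20270.28.
σ₀² = 585.78² = 343138.2084, σ² = 203.14² = 41265.8596; σ² + n·σ₀² = 41265.8596 + 14·343138.2084 = 4845200.7772.
Posterior mean = (μ₀/σ₀² + n·x̄/σ²)/(1/σ₀² + n/σ²) = (σ²·μ₀ + σ₀²·n·x̄)/(σ² + n·σ₀²) = (41265.8596·1368.04 + 343138.2084·20270.28)/4845200.7772 = 7011960909.533536/4845200.7772 = 1447.1972.

1447.1972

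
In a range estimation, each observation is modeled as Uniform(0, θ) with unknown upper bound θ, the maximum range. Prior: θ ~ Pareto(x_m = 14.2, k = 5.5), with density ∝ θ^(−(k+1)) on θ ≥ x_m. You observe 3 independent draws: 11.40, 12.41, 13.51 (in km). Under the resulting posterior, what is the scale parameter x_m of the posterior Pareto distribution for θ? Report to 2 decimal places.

14.20

A Pareto(scale x_m, shape k) prior on the upper bound θ of Uniform(0, θ) is conjugate: posterior is Pareto(max(x_m, max xᵢ), k + n).
Sample maximum = 13.51; prior scale x_m = 14.2 → posterior scale = max = 14.20.
Posterior shape = 5.5 + 3 = 8.5.
Posterior scale x_m = 14.20.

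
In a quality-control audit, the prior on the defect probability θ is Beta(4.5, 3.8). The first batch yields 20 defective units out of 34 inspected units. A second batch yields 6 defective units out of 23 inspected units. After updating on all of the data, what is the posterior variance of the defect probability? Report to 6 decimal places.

0.003754

The Beta prior is conjugate to a Binomial/Bernoulli likelihood; the update adds successes to α and failures to β.
After batch 1: Beta(4.5+20, 3.8+14) = Beta(24.5, 17.8).
After batch 2: Beta(24.5+6, 17.8+17) = Beta(30.5, 34.8).
Var = αβ/((α+β)²(α+β+1)) = 30.5·34.8/(65.3²·66.3) = 0.003754.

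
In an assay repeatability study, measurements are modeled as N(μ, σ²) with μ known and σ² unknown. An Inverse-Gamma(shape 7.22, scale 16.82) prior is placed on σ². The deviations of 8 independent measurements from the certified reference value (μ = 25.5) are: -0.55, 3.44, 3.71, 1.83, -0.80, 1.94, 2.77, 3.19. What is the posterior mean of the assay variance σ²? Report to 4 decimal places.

4.1654

With known mean μ and an Inverse-Gamma(α, β) prior on σ², the Normal likelihood is conjugate: posterior is Inv-Gamma(α + n/2, β + Σ(xᵢ−μ)²/2).
Σ(xᵢ−μ)² = (-0.55)² + (3.44)² + (3.71)² + (1.83)² + (-0.80)² + (1.94)² + (2.77)² + (3.19)² = 51.5017.
Posterior: Inv-Gamma(7.22 + 8/2, 16.82 + 51.5017/2) = Inv-Gamma(11.22, 42.57085).
E[σ²|data] = β/(α−1) = 42.57085/10.22 = 4.1654.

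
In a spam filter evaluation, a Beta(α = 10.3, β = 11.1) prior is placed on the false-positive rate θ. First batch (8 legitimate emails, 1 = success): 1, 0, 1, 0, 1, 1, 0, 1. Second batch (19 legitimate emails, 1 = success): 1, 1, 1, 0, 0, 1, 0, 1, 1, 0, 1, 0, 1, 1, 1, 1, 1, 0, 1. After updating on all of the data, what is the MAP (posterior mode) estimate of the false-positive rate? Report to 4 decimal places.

0.5884

The Beta prior is conjugate to a Binomial/Bernoulli likelihood; the update adds successes to α and failures to β.
After batch 1: Beta(10.3+5, 11.1+3) = Beta(15.3, 14.1).
After batch 2: Beta(15.3+13, 14.1+6) = Beta(28.3, 20.1).
Mode of Beta(a,b) for a,b>1 is (a−1)/(a+b−2) = 27.3/46.4 = 0.5884.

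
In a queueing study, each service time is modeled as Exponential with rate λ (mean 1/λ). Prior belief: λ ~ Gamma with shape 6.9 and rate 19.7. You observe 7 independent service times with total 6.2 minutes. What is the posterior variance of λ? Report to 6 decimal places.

0.020721

With a Gamma(shape α, rate β) prior on the exponential rate λ, the posterior after n observations with total T = Σxᵢ is Gamma(α+n, β+T).
Posterior: Gamma(6.9+7, 19.7+6.2) = Gamma(13.9, 25.9).
Var = α/β² = 0.020721.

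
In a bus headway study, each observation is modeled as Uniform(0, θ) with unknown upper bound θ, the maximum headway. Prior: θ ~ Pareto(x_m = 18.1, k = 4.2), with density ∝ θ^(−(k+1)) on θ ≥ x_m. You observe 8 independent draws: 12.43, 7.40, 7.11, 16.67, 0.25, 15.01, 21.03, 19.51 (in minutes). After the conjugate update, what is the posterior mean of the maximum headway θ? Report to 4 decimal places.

22.9077

A Pareto(scale x_m, shape k) prior on the upper bound θ of Uniform(0, θ) is conjugate: posterior is Pareto(max(x_m, max xᵢ), k + n).
Sample maximum = 21.03; prior scale x_m = 18.1 → posterior scale = max = 21.03.
Posterior shape = 4.2 + 8 = 12.2.
E[θ|data] = k·x_m/(k−1) = 12.2·21.03/11.2 = 22.9077.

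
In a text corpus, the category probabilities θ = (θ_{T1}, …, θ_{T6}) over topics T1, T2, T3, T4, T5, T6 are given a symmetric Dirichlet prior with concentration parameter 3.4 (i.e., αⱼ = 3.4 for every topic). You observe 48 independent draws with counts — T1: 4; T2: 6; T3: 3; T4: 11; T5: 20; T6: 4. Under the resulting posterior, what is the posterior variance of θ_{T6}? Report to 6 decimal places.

The Dirichlet prior is conjugate to the Multinomial likelihood: each posterior αⱼ = prior αⱼ + observed count nⱼ.
Posterior concentration: (7.4, 9.4, 6.4, 14.4, 23.4, 7.4), total = 68.4.
Var[θ_j] = α_j(Σα−α_j)/((Σα)²(Σα+1)) = 7.4·61.0/(68.4²·69.4) = 0.001390.

0.001390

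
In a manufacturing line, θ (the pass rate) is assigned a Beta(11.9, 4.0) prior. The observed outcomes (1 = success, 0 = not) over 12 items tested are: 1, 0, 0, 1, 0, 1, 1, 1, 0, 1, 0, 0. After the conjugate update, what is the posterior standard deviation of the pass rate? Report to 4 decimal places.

The Beta prior is conjugate to a Binomial/Bernoulli likelihood; the update adds successes to α and failures to β.
Posterior: Beta(α+k, β+n−k) = Beta(11.9+6, 4.0+6) = Beta(17.9, 10.0).
Var = αβ/((α+β)²(α+β+1)) = 17.9·10.0/(27.9²·28.9) = 0.00795695; SD = √0.00795695 = 0.0892.

0.0892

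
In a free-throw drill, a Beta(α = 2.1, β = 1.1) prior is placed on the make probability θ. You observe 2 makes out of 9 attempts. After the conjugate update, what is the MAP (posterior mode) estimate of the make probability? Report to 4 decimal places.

0.3039

The Beta prior is conjugate to a Binomial/Bernoulli likelihood; the update adds successes to α and failures to β.
Posterior: Beta(α+k, β+n−k) = Beta(2.1+2, 1.1+7) = Beta(4.1, 8.1).
Mode of Beta(a,b) for a,b>1 is (a−1)/(a+b−2) = 3.1/10.2 = 0.3039.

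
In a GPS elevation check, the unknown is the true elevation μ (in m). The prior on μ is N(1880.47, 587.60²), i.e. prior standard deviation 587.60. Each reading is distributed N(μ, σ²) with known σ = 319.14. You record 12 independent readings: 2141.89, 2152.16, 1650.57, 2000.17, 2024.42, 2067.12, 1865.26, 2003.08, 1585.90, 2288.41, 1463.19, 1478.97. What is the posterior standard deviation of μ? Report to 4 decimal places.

For Normal data with known variance σ², a Normal(μ₀, σ₀²) prior on μ is conjugate. Posterior precision = 1/σ₀² + n/σ²; posterior mean is the precision-weighted average of μ₀ and x̄.
σ₀² = 587.60² = 345273.76, σ² = 319.14² = 101850.3396; σ² + n·σ₀² = 101850.3396 + 12·345273.76 = 4245135.4596.
Posterior precision = 1/σ₀² + n/σ² = 1/345273.76 + 12/101850.3396 = (σ² + n·σ₀²)/(σ₀²σ²) = 4245135.4596/(345273.76·101850.3396); posterior variance σₙ² = σ₀²σ²/(σ² + n·σ₀²) = 345273.76·101850.3396/4245135.4596 = 8283.893422.
Posterior SD = √σₙ² = √(345273.76·101850.3396/4245135.4596) = 91.0159.

91.0159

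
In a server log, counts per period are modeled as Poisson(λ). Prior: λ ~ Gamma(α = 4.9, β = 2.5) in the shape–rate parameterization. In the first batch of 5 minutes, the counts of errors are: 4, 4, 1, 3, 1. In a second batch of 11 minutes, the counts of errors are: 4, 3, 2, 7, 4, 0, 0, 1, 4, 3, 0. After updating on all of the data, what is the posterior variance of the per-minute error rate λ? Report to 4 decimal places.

With a Gamma(shape α, rate β) prior, the Poisson likelihood is conjugate: the posterior is Gamma(α + ΣXᵢ, β + n).
Batch 1: sum of counts S = 13 over n = 5 minutes.
After batch 1: Gamma(α+S, β+n) = Gamma(4.9+13, 2.5+5) = Gamma(17.9, 7.5).
Batch 2: sum of counts S = 28 over n = 11 minutes.
After batch 2: Gamma(α+S, β+n) = Gamma(17.9+28, 7.5+11) = Gamma(45.9, 18.5).
Var = α/β² = 45.9/18.5² = 0.1341.

0.1341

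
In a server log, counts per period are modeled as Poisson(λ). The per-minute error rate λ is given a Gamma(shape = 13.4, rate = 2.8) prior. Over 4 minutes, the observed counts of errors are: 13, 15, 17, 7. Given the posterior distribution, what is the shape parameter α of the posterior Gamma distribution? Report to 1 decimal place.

With a Gamma(shape α, rate β) prior, the Poisson likelihood is conjugate: the posterior is Gamma(α + ΣXᵢ, β + n).
Sum of counts S = 52 over n = 4 minutes.
Posterior: Gamma(α+S, β+n) = Gamma(13.4+52, 2.8+4) = Gamma(65.4, 6.8).
Posterior α = 65.4.

65.4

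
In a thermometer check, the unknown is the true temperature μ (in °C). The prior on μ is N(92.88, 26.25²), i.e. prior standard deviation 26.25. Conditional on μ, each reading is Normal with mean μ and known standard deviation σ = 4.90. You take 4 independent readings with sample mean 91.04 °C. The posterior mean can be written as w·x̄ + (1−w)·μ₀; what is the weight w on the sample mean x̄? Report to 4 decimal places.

For Normal data with known variance σ², a Normal(μ₀, σ₀²) prior on μ is conjugate. Posterior precision = 1/σ₀² + n/σ²; posterior mean is the precision-weighted average of μ₀ and x̄.
σ₀² = 26.25² = 689.0625, σ² = 4.90² = 24.01. Prior precision 1/σ₀² = 1/689.0625; data precision n/σ² = 4/24.01.
w = (n/σ²)/(1/σ₀² + n/σ²) = n·σ₀²/(σ² + n·σ₀²) = 4·689.0625/(24.01 + 4·689.0625) = 2756.25/2780.26 = 0.9914.

0.9914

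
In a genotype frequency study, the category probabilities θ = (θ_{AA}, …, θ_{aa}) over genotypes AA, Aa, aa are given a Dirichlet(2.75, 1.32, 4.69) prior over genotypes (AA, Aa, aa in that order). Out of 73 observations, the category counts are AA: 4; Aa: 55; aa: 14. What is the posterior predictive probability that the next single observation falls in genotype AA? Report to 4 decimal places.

0.0826

The Dirichlet prior is conjugate to the Multinomial likelihood: each posterior αⱼ = prior αⱼ + observed count nⱼ.
Posterior concentration: (6.75, 56.32, 18.69), total = 81.76.
P(next = AA | data) = α_{AA}/Σα = 0.0826.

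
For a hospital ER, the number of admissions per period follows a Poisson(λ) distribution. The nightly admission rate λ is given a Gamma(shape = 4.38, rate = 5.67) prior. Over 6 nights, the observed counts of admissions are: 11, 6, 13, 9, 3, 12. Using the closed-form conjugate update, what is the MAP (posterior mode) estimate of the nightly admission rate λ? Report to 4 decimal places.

With a Gamma(shape α, rate β) prior, the Poisson likelihood is conjugate: the posterior is Gamma(α + ΣXᵢ, β + n).
Sum of counts S = 54 over n = 6 nights.
Posterior: Gamma(α+S, β+n) = Gamma(4.38+54, 5.67+6) = Gamma(58.38, 11.67).
Mode of Gamma(α,β) for α≥1 is (α−1)/β = 57.38/11.67 = 4.9169.

4.9169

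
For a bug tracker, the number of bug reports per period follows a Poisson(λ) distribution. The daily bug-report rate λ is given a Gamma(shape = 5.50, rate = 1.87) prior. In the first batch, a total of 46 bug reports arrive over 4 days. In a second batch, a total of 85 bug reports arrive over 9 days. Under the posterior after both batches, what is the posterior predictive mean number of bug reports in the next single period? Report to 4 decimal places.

9.1796

With a Gamma(shape α, rate β) prior, the Poisson likelihood is conjugate: the posterior is Gamma(α + ΣXᵢ, β + n).
After batch 1: Gamma(α+S, β+n) = Gamma(5.50+46, 1.87+4) = Gamma(51.50, 5.87).
After batch 2: Gamma(α+S, β+n) = Gamma(51.50+85, 5.87+9) = Gamma(136.50, 14.87).
The predictive distribution for one future period is NegBinom with mean α/β = 9.1796.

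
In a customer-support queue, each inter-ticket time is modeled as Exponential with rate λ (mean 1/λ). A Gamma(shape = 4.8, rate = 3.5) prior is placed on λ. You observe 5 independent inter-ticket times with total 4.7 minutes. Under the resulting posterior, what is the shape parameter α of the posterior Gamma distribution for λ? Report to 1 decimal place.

9.8

With a Gamma(shape α, rate β) prior on the exponential rate λ, the posterior after n observations with total T = Σxᵢ is Gamma(α+n, β+T).
Posterior: Gamma(4.8+5, 3.5+4.7) = Gamma(9.8, 8.2).
Posterior α = 9.8.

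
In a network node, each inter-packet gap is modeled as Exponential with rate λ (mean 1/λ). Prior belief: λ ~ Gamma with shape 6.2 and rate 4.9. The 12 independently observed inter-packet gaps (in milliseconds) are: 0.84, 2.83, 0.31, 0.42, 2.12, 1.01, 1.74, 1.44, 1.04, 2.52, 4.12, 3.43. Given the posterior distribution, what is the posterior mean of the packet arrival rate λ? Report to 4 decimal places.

With a Gamma(shape α, rate β) prior on the exponential rate λ, the posterior after n observations with total T = Σxᵢ is Gamma(α+n, β+T).
Sum of observations T = 21.82 milliseconds; n = 12.
Posterior: Gamma(6.2+12, 4.9+21.82) = Gamma(18.2, 26.72).
Posterior mean of λ = α/β = 18.2/26.72 = 0.6811.

0.6811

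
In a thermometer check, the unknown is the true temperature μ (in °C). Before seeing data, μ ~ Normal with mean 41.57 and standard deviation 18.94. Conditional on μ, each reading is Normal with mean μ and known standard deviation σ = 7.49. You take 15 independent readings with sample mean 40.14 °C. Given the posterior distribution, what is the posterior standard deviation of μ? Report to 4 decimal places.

1.9239

For Normal data with known variance σ², a Normal(μ₀, σ₀²) prior on μ is conjugate. Posterior precision = 1/σ₀² + n/σ²; posterior mean is the precision-weighted average of μ₀ and x̄.
σ₀² = 18.94² = 358.7236, σ² = 7.49² = 56.1001; σ² + n·σ₀² = 56.1001 + 15·358.7236 = 5436.9541.
Posterior precision = 1/σ₀² + n/σ² = 1/358.7236 + 15/56.1001 = (σ² + n·σ₀²)/(σ₀²σ²) = 5436.9541/(358.7236·56.1001); posterior variance σₙ² = σ₀²σ²/(σ² + n·σ₀²) = 358.7236·56.1001/5436.9541 = 3.701416.
Posterior SD = √σₙ² = √(358.7236·56.1001/5436.9541) = 1.9239.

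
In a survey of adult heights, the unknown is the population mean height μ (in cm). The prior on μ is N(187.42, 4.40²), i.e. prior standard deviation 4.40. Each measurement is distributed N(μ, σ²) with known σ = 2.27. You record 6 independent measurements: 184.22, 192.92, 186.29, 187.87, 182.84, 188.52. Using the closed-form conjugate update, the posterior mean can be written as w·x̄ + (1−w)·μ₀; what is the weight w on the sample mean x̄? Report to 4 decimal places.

0.9575

For Normal data with known variance σ², a Normal(μ₀, σ₀²) prior on μ is conjugate. Posterior precision = 1/σ₀² + n/σ²; posterior mean is the precision-weighted average of μ₀ and x̄.
σ₀² = 4.40² = 19.36, σ² = 2.27² = 5.1529. Prior precision 1/σ₀² = 1/19.36; data precision n/σ² = 6/5.1529.
w = (n/σ²)/(1/σ₀² + n/σ²) = n·σ₀²/(σ² + n·σ₀²) = 6·19.36/(5.1529 + 6·19.36) = 116.16/121.3129 = 0.9575.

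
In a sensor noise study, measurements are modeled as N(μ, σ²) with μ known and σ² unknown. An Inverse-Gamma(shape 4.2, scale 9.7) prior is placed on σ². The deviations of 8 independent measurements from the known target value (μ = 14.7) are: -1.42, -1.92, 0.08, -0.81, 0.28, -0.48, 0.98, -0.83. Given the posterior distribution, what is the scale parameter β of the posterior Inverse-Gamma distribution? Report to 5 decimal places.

With known mean μ and an Inverse-Gamma(α, β) prior on σ², the Normal likelihood is conjugate: posterior is Inv-Gamma(α + n/2, β + Σ(xᵢ−μ)²/2).
Σ(xᵢ−μ)² = (-1.42)² + (-1.92)² + (0.08)² + (-0.81)² + (0.28)² + (-0.48)² + (0.98)² + (-0.83)² = 8.3234.
Posterior: Inv-Gamma(4.2 + 8/2, 9.7 + 8.3234/2) = Inv-Gamma(8.20, 13.86170).
Posterior β = 13.86170.

13.86170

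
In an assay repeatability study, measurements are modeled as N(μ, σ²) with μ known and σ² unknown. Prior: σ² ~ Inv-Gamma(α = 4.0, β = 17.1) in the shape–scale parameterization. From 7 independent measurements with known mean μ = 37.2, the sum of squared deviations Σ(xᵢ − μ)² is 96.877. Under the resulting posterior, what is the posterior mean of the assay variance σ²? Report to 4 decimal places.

With known mean μ and an Inverse-Gamma(α, β) prior on σ², the Normal likelihood is conjugate: posterior is Inv-Gamma(α + n/2, β + Σ(xᵢ−μ)²/2).
Posterior: Inv-Gamma(4.0 + 7/2, 17.1 + 96.877/2) = Inv-Gamma(7.50, 65.5385).
E[σ²|data] = β/(α−1) = 65.5385/6.50 = 10.0828.

10.0828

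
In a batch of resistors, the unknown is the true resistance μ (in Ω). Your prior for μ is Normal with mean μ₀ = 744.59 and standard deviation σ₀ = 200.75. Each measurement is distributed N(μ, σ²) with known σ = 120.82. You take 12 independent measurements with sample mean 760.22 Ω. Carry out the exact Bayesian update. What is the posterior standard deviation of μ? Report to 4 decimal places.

For Normal data with known variance σ², a Normal(μ₀, σ₀²) prior on μ is conjugate. Posterior precision = 1/σ₀² + n/σ²; posterior mean is the precision-weighted average of μ₀ and x̄.
σ₀² = 200.75² = 40300.5625, σ² = 120.82² = 14597.4724; σ² + n·σ₀² = 14597.4724 + 12·40300.5625 = 498204.2224.
Posterior precision = 1/σ₀² + n/σ² = 1/40300.5625 + 12/14597.4724 = (σ² + n·σ₀²)/(σ₀²σ²) = 498204.2224/(40300.5625·14597.4724); posterior variance σₙ² = σ₀²σ²/(σ² + n·σ₀²) = 40300.5625·14597.4724/498204.2224 = 1180.813655.
Posterior SD = √σₙ² = √(40300.5625·14597.4724/498204.2224) = 34.3630.

34.3630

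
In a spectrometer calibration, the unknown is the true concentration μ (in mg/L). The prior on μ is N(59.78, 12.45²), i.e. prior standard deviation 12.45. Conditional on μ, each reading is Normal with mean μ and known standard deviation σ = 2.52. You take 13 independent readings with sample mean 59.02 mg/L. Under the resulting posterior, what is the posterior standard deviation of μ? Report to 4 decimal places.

0.6978

For Normal data with known variance σ², a Normal(μ₀, σ₀²) prior on μ is conjugate. Posterior precision = 1/σ₀² + n/σ²; posterior mean is the precision-weighted average of μ₀ and x̄.
σ₀² = 12.45² = 155.0025, σ² = 2.52² = 6.3504; σ² + n·σ₀² = 6.3504 + 13·155.0025 = 2021.3829.
Posterior precision = 1/σ₀² + n/σ² = 1/155.0025 + 13/6.3504 = (σ² + n·σ₀²)/(σ₀²σ²) = 2021.3829/(155.0025·6.3504); posterior variance σₙ² = σ₀²σ²/(σ² + n·σ₀²) = 155.0025·6.3504/2021.3829 = 0.486958.
Posterior SD = √σₙ² = √(155.0025·6.3504/2021.3829) = 0.6978.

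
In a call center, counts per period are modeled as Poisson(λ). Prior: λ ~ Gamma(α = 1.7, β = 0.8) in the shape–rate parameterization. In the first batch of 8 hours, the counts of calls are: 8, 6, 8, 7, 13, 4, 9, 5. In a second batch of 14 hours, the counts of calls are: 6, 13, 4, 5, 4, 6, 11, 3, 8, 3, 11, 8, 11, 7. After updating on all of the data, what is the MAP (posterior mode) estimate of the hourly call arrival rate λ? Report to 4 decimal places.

With a Gamma(shape α, rate β) prior, the Poisson likelihood is conjugate: the posterior is Gamma(α + ΣXᵢ, β + n).
Batch 1: sum of counts S = 60 over n = 8 hours.
After batch 1: Gamma(α+S, β+n) = Gamma(1.7+60, 0.8+8) = Gamma(61.7, 8.8).
Batch 2: sum of counts S = 100 over n = 14 hours.
After batch 2: Gamma(α+S, β+n) = Gamma(61.7+100, 8.8+14) = Gamma(161.7, 22.8).
Mode of Gamma(α,β) for α≥1 is (α−1)/β = 160.7/22.8 = 7.0482.

7.0482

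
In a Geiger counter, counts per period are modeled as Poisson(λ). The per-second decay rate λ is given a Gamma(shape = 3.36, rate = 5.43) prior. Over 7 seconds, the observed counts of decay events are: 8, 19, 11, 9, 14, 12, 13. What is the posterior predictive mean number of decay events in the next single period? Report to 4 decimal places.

With a Gamma(shape α, rate β) prior, the Poisson likelihood is conjugate: the posterior is Gamma(α + ΣXᵢ, β + n).
Sum of counts S = 86 over n = 7 seconds.
Posterior: Gamma(α+S, β+n) = Gamma(3.36+86, 5.43+7) = Gamma(89.36, 12.43).
The predictive distribution for one future period is NegBinom with mean α/β = 7.1891.

7.1891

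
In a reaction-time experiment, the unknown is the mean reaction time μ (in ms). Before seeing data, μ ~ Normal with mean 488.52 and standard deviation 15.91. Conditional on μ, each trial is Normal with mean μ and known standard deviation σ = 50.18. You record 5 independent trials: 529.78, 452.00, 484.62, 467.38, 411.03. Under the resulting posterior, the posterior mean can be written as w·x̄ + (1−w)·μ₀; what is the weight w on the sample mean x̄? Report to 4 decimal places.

0.3345

For Normal data with known variance σ², a Normal(μ₀, σ₀²) prior on μ is conjugate. Posterior precision = 1/σ₀² + n/σ²; posterior mean is the precision-weighted average of μ₀ and x̄.
σ₀² = 15.91² = 253.1281, σ² = 50.18² = 2518.0324. Prior precision 1/σ₀² = 1/253.1281; data precision n/σ² = 5/2518.0324.
w = (n/σ²)/(1/σ₀² + n/σ²) = n·σ₀²/(σ² + n·σ₀²) = 5·253.1281/(2518.0324 + 5·253.1281) = 1265.6405/3783.6729 = 0.3345.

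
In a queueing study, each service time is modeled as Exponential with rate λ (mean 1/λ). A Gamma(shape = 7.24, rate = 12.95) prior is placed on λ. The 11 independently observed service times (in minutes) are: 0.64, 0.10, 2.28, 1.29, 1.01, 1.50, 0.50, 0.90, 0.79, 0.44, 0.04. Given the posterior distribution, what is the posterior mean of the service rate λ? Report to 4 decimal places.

With a Gamma(shape α, rate β) prior on the exponential rate λ, the posterior after n observations with total T = Σxᵢ is Gamma(α+n, β+T).
Sum of observations T = 9.49 minutes; n = 11.
Posterior: Gamma(7.24+11, 12.95+9.49) = Gamma(18.24, 22.44).
Posterior mean of λ = α/β = 18.24/22.44 = 0.8128.

0.8128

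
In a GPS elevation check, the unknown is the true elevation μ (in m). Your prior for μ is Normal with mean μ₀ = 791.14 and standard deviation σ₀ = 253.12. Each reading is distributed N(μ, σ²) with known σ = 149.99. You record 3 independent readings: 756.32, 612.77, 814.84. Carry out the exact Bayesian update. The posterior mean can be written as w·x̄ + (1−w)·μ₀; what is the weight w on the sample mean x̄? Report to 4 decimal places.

For Normal data with known variance σ², a Normal(μ₀, σ₀²) prior on μ is conjugate. Posterior precision = 1/σ₀² + n/σ²; posterior mean is the precision-weighted average of μ₀ and x̄.
σ₀² = 253.12² = 64069.7344, σ² = 149.99² = 22497.0001. Prior precision 1/σ₀² = 1/64069.7344; data precision n/σ² = 3/22497.0001.
w = (n/σ²)/(1/σ₀² + n/σ²) = n·σ₀²/(σ² + n·σ₀²) = 3·64069.7344/(22497.0001 + 3·64069.7344) = 192209.2032/214706.2033 = 0.8952.

0.8952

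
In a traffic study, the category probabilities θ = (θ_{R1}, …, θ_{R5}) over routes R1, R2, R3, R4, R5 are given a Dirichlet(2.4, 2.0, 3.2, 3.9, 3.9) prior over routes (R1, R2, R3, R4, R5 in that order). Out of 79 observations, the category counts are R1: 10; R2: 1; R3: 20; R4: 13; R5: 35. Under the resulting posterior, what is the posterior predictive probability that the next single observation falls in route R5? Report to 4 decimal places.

0.4121

The Dirichlet prior is conjugate to the Multinomial likelihood: each posterior αⱼ = prior αⱼ + observed count nⱼ.
Posterior concentration: (12.4, 3.0, 23.2, 16.9, 38.9), total = 94.4.
P(next = R5 | data) = α_{R5}/Σα = 0.4121.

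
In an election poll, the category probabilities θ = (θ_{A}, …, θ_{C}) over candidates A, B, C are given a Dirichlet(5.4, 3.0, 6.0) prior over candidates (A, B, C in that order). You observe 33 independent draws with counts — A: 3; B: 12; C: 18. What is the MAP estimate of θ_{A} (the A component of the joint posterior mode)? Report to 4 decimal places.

0.1667

The Dirichlet prior is conjugate to the Multinomial likelihood: each posterior αⱼ = prior αⱼ + observed count nⱼ.
Posterior concentration: (8.4, 15.0, 24.0), total = 47.4.
Joint mode component: (α_{A}−1)/(Σα−K) = 7.4/44.4 = 0.1667.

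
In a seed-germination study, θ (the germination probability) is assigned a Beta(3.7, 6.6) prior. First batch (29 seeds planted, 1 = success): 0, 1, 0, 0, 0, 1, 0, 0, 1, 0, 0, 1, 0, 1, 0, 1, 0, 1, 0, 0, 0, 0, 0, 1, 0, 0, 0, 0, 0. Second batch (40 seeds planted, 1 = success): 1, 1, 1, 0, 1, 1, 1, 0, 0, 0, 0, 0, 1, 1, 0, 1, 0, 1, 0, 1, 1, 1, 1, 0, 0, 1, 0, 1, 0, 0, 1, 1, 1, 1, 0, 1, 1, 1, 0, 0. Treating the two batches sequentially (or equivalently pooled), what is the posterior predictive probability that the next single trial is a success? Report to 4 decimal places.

The Beta prior is conjugate to a Binomial/Bernoulli likelihood; the update adds successes to α and failures to β.
After batch 1: Beta(3.7+8, 6.6+21) = Beta(11.7, 27.6).
After batch 2: Beta(11.7+23, 27.6+17) = Beta(34.7, 44.6).
For a single future Bernoulli trial, P(success | data) = α/(α+β) = 0.4376.

0.4376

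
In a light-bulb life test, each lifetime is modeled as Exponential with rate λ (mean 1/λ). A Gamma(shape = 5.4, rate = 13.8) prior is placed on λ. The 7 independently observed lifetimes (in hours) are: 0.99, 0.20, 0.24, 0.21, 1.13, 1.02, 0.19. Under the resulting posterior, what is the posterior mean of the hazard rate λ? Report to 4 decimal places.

0.6974

With a Gamma(shape α, rate β) prior on the exponential rate λ, the posterior after n observations with total T = Σxᵢ is Gamma(α+n, β+T).
Sum of observations T = 3.98 hours; n = 7.
Posterior: Gamma(5.4+7, 13.8+3.98) = Gamma(12.4, 17.78).
Posterior mean of λ = α/β = 12.4/17.78 = 0.6974.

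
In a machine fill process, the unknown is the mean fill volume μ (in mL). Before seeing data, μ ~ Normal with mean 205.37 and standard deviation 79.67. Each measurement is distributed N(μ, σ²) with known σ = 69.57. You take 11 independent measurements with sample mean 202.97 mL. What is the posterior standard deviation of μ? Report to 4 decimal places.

20.2848

For Normal data with known variance σ², a Normal(μ₀, σ₀²) prior on μ is conjugate. Posterior precision = 1/σ₀² + n/σ²; posterior mean is the precision-weighted average of μ₀ and x̄.
σ₀² = 79.67² = 6347.3089, σ² = 69.57² = 4839.9849; σ² + n·σ₀² = 4839.9849 + 11·6347.3089 = 74660.3828.
Posterior precision = 1/σ₀² + n/σ² = 1/6347.3089 + 11/4839.9849 = (σ² + n·σ₀²)/(σ₀²σ²) = 74660.3828/(6347.3089·4839.9849); posterior variance σₙ² = σ₀²σ²/(σ² + n·σ₀²) = 6347.3089·4839.9849/74660.3828 = 411.474976.
Posterior SD = √σₙ² = √(6347.3089·4839.9849/74660.3828) = 20.2848.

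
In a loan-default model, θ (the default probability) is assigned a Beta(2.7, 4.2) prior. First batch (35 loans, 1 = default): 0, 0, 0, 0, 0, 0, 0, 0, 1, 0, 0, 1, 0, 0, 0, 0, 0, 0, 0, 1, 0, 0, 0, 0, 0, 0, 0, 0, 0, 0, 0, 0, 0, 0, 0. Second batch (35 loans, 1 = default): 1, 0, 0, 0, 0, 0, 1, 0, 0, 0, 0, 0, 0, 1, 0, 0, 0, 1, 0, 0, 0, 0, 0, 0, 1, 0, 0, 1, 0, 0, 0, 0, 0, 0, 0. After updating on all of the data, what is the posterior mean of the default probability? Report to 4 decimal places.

0.1521

The Beta prior is conjugate to a Binomial/Bernoulli likelihood; the update adds successes to α and failures to β.
After batch 1: Beta(2.7+3, 4.2+32) = Beta(5.7, 36.2).
After batch 2: Beta(5.7+6, 36.2+29) = Beta(11.7, 65.2).
Posterior mean = α/(α+β) = 11.7/76.9 = 0.1521.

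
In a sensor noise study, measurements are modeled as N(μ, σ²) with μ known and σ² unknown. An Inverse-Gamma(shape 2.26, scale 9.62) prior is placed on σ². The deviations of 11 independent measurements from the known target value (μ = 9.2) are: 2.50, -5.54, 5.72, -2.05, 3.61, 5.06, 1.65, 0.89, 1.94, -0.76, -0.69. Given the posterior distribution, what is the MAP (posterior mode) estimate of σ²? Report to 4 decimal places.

7.9949

With known mean μ and an Inverse-Gamma(α, β) prior on σ², the Normal likelihood is conjugate: posterior is Inv-Gamma(α + n/2, β + Σ(xᵢ−μ)²/2).
Σ(xᵢ−μ)² = (2.50)² + (-5.54)² + (5.72)² + (-2.05)² + (3.61)² + (5.06)² + (1.65)² + (0.89)² + (1.94)² + (-0.76)² + (-0.69)² = 120.8301.
Posterior: Inv-Gamma(2.26 + 11/2, 9.62 + 120.8301/2) = Inv-Gamma(7.76, 70.03505).
Mode = β/(α+1) = 70.03505/8.76 = 7.9949.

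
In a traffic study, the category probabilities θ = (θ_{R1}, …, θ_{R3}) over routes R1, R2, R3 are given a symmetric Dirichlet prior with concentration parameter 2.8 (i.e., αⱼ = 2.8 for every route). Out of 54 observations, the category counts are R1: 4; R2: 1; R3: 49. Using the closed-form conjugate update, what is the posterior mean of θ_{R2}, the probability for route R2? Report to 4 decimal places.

The Dirichlet prior is conjugate to the Multinomial likelihood: each posterior αⱼ = prior αⱼ + observed count nⱼ.
Posterior concentration: (6.8, 3.8, 51.8), total = 62.4.
E[θ_{R2}|data] = α_{R2}/Σα = 3.8/62.4 = 0.0609.

0.0609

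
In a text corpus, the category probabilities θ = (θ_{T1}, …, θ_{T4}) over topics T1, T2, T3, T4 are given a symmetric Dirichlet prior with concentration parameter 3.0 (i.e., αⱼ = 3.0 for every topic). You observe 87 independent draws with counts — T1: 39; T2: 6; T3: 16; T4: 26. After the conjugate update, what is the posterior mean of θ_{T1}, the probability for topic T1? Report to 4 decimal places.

0.4242

The Dirichlet prior is conjugate to the Multinomial likelihood: each posterior αⱼ = prior αⱼ + observed count nⱼ.
Posterior concentration: (42.0, 9.0, 19.0, 29.0), total = 99.0.
E[θ_{T1}|data] = α_{T1}/Σα = 42.0/99.0 = 0.4242.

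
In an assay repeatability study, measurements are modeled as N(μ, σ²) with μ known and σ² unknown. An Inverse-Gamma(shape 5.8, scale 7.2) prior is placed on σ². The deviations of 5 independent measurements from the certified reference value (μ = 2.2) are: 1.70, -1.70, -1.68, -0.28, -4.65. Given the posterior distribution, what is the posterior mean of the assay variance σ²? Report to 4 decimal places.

3.0619

With known mean μ and an Inverse-Gamma(α, β) prior on σ², the Normal likelihood is conjugate: posterior is Inv-Gamma(α + n/2, β + Σ(xᵢ−μ)²/2).
Σ(xᵢ−μ)² = (1.70)² + (-1.70)² + (-1.68)² + (-0.28)² + (-4.65)² = 30.3033.
Posterior: Inv-Gamma(5.8 + 5/2, 7.2 + 30.3033/2) = Inv-Gamma(8.30, 22.35165).
E[σ²|data] = β/(α−1) = 22.35165/7.30 = 3.0619.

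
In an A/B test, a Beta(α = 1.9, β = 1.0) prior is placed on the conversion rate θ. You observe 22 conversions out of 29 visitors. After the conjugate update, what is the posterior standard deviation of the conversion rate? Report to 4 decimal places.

0.0756

The Beta prior is conjugate to a Binomial/Bernoulli likelihood; the update adds successes to α and failures to β.
Posterior: Beta(α+k, β+n−k) = Beta(1.9+22, 1.0+7) = Beta(23.9, 8.0).
Var = αβ/((α+β)²(α+β+1)) = 23.9·8.0/(31.9²·32.9) = 0.00571098; SD = √0.00571098 = 0.0756.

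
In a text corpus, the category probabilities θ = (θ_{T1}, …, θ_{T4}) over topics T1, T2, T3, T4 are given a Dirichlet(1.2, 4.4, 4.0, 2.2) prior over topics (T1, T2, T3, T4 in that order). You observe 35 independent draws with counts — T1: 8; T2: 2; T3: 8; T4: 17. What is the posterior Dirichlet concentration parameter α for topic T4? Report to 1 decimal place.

The Dirichlet prior is conjugate to the Multinomial likelihood: each posterior αⱼ = prior αⱼ + observed count nⱼ.
Posterior concentration: (9.2, 6.4, 12.0, 19.2), total = 46.8.
α_{T4} = 2.2 + 17 = 19.2.

19.2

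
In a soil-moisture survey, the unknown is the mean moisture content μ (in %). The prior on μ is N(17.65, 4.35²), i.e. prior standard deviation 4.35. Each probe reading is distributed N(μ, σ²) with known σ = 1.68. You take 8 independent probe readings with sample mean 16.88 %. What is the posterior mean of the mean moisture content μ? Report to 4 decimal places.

For Normal data with known variance σ², a Normal(μ₀, σ₀²) prior on μ is conjugate. Posterior precision = 1/σ₀² + n/σ²; posterior mean is the precision-weighted average of μ₀ and x̄.
n·x̄ = 8·16.88 = 135.04.
σ₀² = 4.35² = 18.9225, σ² = 1.68² = 2.8224; σ² + n·σ₀² = 2.8224 + 8·18.9225 = 154.2024.
Posterior mean = (μ₀/σ₀² + n·x̄/σ²)/(1/σ₀² + n/σ²) = (σ²·μ₀ + σ₀²·n·x̄)/(σ² + n·σ₀²) = (2.8224·17.65 + 18.9225·135.04)/154.2024 = 2605.10976/154.2024 = 16.8941.

16.8941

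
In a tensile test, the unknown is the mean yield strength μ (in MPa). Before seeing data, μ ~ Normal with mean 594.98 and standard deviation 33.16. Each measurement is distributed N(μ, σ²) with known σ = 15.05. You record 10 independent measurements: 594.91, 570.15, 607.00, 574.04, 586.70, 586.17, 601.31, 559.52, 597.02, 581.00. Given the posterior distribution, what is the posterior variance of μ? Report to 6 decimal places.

For Normal data with known variance σ², a Normal(μ₀, σ₀²) prior on μ is conjugate. Posterior precision = 1/σ₀² + n/σ²; posterior mean is the precision-weighted average of μ₀ and x̄.
σ₀² = 33.16² = 1099.5856, σ² = 15.05² = 226.5025; σ² + n·σ₀² = 226.5025 + 10·1099.5856 = 11222.3585.
Posterior precision = 1/σ₀² + n/σ² = 1/1099.5856 + 10/226.5025 = (σ² + n·σ₀²)/(σ₀²σ²) = 11222.3585/(1099.5856·226.5025); posterior variance σₙ² = σ₀²σ²/(σ² + n·σ₀²) = 1099.5856·226.5025/11222.3585 = 22.193097.

22.193097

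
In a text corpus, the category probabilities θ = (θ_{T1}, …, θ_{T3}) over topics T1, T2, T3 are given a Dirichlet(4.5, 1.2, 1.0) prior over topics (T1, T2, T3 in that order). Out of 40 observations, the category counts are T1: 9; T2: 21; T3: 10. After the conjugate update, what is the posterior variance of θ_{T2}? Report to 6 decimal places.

0.005228

The Dirichlet prior is conjugate to the Multinomial likelihood: each posterior αⱼ = prior αⱼ + observed count nⱼ.
Posterior concentration: (13.5, 22.2, 11.0), total = 46.7.
Var[θ_j] = α_j(Σα−α_j)/((Σα)²(Σα+1)) = 22.2·24.5/(46.7²·47.7) = 0.005228.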